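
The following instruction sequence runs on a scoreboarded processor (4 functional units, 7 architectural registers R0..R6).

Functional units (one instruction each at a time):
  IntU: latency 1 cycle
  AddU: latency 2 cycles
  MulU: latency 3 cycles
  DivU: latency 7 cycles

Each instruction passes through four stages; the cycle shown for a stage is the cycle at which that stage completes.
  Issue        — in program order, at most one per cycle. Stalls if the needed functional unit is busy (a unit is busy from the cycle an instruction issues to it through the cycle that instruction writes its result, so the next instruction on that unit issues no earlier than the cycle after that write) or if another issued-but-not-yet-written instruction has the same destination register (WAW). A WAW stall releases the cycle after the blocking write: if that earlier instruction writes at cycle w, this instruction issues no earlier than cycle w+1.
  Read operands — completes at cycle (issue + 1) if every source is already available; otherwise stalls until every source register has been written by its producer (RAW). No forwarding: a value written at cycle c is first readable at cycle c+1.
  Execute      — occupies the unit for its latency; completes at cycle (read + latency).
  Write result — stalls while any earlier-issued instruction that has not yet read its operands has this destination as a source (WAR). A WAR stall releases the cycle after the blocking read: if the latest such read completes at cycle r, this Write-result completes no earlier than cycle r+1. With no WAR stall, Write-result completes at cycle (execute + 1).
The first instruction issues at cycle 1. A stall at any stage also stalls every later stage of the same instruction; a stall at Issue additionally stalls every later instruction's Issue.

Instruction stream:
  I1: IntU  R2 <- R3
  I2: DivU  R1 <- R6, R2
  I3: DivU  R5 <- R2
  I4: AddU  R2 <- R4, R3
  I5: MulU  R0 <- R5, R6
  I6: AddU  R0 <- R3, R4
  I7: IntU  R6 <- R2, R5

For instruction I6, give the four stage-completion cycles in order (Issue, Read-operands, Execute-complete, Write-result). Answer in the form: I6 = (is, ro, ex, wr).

[I1] 1/2/3/4
[I2] 2/5/12/13  (RAW R2: wait I1 write@4)
[I3] 14/15/22/23  (struct: DivU busy until I2 writes@13)
[I4] 15/16/18/19
[I5] 16/24/27/28  (RAW R5: wait I3 write@23)
[I6] 29/30/32/33  (WAW R0: wait I5 write@28)
[I7] 30/31/32/33

I6 = (29, 30, 32, 33)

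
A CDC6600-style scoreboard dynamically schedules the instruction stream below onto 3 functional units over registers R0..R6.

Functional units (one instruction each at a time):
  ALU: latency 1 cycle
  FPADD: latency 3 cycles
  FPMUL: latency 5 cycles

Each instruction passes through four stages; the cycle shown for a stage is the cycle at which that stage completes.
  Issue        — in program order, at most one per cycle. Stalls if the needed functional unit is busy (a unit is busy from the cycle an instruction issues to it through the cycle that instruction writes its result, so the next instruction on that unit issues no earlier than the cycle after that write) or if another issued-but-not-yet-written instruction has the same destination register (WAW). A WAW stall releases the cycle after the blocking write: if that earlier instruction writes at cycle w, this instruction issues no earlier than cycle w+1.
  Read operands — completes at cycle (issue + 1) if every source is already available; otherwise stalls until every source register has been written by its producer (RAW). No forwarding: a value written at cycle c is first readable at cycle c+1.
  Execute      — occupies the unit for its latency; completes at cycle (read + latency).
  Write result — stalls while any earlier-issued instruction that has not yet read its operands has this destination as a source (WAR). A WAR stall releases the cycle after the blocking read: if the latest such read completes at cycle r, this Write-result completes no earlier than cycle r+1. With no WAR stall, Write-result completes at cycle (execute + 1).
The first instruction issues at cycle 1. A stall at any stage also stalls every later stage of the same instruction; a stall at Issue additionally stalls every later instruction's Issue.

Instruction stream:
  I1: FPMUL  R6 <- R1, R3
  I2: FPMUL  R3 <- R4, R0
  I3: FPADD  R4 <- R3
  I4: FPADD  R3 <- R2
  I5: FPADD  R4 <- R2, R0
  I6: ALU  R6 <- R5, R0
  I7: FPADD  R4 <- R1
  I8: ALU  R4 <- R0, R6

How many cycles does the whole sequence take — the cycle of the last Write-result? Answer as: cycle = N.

cycle = 43

t=1  I1 issues→FPMUL
t=2  I1 reads
t=7  I1 exec-done
t=8  I1 writes R6
t=9  I2 issues→FPMUL
t=10  I2 reads | I3 issues→FPADD
t=15  I2 exec-done
t=16  I2 writes R3
t=17  I3 reads
t=20  I3 exec-done
t=21  I3 writes R4
t=22  I4 issues→FPADD
t=23  I4 reads
t=26  I4 exec-done
t=27  I4 writes R3
t=28  I5 issues→FPADD
t=29  I5 reads | I6 issues→ALU
t=30  I6 reads
t=31  I6 exec-done
t=32  I5 exec-done | I6 writes R6
t=33  I5 writes R4
t=34  I7 issues→FPADD
t=35  I7 reads
t=38  I7 exec-done
t=39  I7 writes R4
t=40  I8 issues→ALU
t=41  I8 reads
t=42  I8 exec-done
t=43  I8 writes R4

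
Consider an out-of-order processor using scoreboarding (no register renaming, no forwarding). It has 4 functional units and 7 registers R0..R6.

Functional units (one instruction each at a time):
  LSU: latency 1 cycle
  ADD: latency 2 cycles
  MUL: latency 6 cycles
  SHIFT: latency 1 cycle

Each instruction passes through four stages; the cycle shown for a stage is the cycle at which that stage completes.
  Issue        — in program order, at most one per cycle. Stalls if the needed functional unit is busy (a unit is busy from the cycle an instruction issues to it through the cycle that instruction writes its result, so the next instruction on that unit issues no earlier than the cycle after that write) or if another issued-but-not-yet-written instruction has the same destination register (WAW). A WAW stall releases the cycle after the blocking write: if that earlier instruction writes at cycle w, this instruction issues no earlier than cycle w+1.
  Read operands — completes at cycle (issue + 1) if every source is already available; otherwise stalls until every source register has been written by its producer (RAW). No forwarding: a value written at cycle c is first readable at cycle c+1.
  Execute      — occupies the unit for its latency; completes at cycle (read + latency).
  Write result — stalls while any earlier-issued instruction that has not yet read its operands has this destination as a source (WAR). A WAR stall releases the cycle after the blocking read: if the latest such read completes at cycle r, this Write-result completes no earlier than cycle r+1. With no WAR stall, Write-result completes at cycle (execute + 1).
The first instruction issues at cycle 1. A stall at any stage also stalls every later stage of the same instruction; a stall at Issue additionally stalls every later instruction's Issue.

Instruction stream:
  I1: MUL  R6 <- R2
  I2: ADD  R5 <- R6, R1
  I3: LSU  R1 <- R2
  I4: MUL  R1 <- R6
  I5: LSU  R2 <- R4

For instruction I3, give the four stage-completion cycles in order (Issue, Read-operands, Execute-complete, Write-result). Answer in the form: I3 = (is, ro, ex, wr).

I3 = (3, 4, 5, 11)

I1 -> (1, 2, 8, 9)
I2 -> (2, 10, 12, 13)  // RAW R6: wait I1 write@9
I3 -> (3, 4, 5, 11)  // WAR R1: wait I2 read@10
I4 -> (12, 13, 19, 20)  // WAW R1: wait I3 write@11
I5 -> (13, 14, 15, 16)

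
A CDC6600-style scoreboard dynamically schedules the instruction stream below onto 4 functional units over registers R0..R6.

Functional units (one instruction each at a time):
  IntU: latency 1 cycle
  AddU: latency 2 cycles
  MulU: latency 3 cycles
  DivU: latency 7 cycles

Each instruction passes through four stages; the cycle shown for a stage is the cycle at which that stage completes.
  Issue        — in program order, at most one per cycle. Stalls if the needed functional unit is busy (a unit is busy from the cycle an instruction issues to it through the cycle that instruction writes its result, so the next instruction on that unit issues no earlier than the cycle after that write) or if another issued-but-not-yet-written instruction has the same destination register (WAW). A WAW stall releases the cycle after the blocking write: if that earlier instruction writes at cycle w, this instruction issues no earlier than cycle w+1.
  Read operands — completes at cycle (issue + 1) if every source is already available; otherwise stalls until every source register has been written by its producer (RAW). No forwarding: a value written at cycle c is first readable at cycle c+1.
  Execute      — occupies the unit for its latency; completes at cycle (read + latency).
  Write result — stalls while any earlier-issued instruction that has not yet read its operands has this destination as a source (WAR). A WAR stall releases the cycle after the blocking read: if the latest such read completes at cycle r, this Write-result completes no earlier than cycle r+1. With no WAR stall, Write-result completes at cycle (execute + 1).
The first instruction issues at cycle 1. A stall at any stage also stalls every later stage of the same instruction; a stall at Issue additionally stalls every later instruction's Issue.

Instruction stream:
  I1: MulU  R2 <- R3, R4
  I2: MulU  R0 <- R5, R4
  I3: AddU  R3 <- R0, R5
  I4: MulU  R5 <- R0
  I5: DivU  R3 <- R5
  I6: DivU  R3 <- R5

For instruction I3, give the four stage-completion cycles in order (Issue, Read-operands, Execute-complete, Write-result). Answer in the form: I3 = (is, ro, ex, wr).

I3 = (8, 13, 15, 16)

t=1  I1→MulU
t=2  I1 RO
t=5  I1 EX
t=6  I1 WR R2
t=7  I2→MulU
t=8  I2 RO | I3→AddU
t=11  I2 EX
t=12  I2 WR R0
t=13  I3 RO | I4→MulU
t=14  I4 RO
t=15  I3 EX
t=16  I3 WR R3
t=17  I4 EX | I5→DivU
t=18  I4 WR R5
t=19  I5 RO
t=26  I5 EX
t=27  I5 WR R3
t=28  I6→DivU
t=29  I6 RO
t=36  I6 EX
t=37  I6 WR R3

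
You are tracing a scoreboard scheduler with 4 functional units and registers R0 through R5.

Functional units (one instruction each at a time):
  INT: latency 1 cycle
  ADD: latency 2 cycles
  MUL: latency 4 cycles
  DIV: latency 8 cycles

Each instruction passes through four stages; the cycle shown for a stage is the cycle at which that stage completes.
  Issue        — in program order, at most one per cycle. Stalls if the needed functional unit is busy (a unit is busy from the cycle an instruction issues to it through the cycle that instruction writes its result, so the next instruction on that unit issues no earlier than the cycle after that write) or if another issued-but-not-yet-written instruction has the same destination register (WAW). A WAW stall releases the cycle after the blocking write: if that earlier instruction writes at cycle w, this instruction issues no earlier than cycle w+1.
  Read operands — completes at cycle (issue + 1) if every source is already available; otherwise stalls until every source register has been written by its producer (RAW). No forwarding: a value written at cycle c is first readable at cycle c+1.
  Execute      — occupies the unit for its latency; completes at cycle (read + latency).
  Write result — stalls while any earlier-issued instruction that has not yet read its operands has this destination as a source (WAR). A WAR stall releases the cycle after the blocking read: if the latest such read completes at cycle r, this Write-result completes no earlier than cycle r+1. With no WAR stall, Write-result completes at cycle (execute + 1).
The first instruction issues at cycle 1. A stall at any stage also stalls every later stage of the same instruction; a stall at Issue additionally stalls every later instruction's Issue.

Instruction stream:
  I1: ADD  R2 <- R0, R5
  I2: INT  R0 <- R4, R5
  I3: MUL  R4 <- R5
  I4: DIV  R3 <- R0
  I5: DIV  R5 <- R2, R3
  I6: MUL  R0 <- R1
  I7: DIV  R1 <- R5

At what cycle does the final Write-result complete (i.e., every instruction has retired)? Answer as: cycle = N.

cycle = 37

[1] I1→ADD
[2] I1 RO | I2→INT
[3] I2 RO | I3→MUL
[4] I1 EX | I2 EX | I3 RO | I4→DIV
[5] I1 WR R2 | I2 WR R0
[6] I4 RO
[8] I3 EX
[9] I3 WR R4
[14] I4 EX
[15] I4 WR R3
[16] I5→DIV
[17] I5 RO | I6→MUL
[18] I6 RO
[22] I6 EX
[23] I6 WR R0
[25] I5 EX
[26] I5 WR R5
[27] I7→DIV
[28] I7 RO
[36] I7 EX
[37] I7 WR R1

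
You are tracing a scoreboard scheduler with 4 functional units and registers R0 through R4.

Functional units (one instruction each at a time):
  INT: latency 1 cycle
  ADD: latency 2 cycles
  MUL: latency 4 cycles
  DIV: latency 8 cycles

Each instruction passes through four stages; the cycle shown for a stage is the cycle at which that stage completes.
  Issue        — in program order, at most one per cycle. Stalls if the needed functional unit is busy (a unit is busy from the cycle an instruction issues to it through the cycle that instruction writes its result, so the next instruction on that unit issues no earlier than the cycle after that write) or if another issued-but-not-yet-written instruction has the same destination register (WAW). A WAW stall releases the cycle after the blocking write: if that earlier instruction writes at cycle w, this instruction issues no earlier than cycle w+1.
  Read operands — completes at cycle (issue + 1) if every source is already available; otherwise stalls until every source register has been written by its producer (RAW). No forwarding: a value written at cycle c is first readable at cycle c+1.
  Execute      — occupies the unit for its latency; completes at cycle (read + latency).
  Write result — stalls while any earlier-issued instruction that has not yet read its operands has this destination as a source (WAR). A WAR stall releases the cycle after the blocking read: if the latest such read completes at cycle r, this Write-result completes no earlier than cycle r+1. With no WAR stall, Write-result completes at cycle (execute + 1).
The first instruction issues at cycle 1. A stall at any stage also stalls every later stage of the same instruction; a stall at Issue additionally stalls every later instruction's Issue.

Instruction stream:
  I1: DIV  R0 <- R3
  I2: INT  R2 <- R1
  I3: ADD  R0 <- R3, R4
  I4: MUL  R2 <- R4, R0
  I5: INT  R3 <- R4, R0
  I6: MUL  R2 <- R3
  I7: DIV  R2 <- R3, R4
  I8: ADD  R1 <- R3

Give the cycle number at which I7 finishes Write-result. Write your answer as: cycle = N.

cycle = 40

[1] issue I1 (DIV)
[2] I1 read-ops, issue I2 (INT)
[3] I2 read-ops
[4] I2 finished on INT
[5] I2→R2
[10] I1 finished on DIV
[11] I1→R0
[12] issue I3 (ADD)
[13] I3 read-ops, issue I4 (MUL)
[14] issue I5 (INT)
[15] I3 finished on ADD
[16] I3→R0
[17] I4 read-ops, I5 read-ops
[18] I5 finished on INT
[19] I5→R3
[21] I4 finished on MUL
[22] I4→R2
[23] issue I6 (MUL)
[24] I6 read-ops
[28] I6 finished on MUL
[29] I6→R2
[30] issue I7 (DIV)
[31] I7 read-ops, issue I8 (ADD)
[32] I8 read-ops
[34] I8 finished on ADD
[35] I8→R1
[39] I7 finished on DIV
[40] I7→R2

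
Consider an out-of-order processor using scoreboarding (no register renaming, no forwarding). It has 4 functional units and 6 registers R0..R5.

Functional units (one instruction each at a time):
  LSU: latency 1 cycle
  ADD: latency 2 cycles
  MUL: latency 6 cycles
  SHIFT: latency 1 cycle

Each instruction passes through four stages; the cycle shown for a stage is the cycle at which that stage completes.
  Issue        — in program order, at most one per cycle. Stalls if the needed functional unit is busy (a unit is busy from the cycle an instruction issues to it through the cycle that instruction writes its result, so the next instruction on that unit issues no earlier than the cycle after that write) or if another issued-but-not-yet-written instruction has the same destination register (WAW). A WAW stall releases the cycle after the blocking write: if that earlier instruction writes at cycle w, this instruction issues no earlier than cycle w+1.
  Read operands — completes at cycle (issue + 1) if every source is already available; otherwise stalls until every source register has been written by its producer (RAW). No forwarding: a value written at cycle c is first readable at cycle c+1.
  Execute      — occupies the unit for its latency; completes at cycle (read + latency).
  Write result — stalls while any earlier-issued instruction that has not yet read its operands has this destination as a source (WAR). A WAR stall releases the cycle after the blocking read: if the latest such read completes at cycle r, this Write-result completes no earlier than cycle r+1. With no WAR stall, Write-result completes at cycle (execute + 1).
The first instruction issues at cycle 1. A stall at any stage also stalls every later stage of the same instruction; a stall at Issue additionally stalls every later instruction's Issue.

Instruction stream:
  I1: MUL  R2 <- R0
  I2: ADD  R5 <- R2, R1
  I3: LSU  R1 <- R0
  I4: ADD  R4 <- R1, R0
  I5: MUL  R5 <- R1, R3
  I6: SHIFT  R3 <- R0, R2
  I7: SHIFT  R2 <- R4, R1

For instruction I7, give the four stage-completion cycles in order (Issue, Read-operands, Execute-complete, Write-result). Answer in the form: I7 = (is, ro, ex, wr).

  I1 | 1 | 2 | 8 | 9
  I2 | 2 | 10 | 12 | 13   RAW R2: wait I1 write@9
  I3 | 3 | 4 | 5 | 11   WAR R1: wait I2 read@10
  I4 | 14 | 15 | 17 | 18   struct: ADD busy until I2 writes@13
  I5 | 15 | 16 | 22 | 23
  I6 | 16 | 17 | 18 | 19
  I7 | 20 | 21 | 22 | 23   struct: SHIFT busy until I6 writes@19

I7 = (20, 21, 22, 23)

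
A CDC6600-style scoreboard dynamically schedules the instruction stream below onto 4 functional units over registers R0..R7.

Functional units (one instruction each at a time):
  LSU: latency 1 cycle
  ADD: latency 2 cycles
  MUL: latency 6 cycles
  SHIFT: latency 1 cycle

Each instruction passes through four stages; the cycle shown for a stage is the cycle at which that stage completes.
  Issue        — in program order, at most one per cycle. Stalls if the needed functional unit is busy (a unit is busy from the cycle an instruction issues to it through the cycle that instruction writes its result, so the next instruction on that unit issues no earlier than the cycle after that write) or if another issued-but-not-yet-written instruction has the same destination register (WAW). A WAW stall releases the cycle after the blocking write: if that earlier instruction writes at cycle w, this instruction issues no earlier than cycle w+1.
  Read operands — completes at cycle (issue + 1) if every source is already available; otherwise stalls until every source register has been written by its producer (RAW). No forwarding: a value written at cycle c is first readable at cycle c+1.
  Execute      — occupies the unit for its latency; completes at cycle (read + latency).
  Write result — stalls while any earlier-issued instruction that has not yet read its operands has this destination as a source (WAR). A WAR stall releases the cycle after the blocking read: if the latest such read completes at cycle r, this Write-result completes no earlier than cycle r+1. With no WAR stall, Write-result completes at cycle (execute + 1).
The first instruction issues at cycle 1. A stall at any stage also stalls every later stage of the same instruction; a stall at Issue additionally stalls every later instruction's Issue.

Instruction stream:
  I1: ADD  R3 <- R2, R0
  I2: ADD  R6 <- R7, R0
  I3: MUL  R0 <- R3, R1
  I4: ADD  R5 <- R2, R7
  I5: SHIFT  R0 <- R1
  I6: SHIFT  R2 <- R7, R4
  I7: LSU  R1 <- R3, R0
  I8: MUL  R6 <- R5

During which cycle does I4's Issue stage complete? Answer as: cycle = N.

cycle = 11

1) issue 1, read 2, done 4, write 5
2) issue 6, read 7, done 9, write 10  <struct: ADD busy until I1 writes@5>
3) issue 7, read 8, done 14, write 15
4) issue 11, read 12, done 14, write 15  <struct: ADD busy until I2 writes@10>
5) issue 16, read 17, done 18, write 19  <WAW R0: wait I3 write@15>
6) issue 20, read 21, done 22, write 23  <struct: SHIFT busy until I5 writes@19>
7) issue 21, read 22, done 23, write 24
8) issue 22, read 23, done 29, write 30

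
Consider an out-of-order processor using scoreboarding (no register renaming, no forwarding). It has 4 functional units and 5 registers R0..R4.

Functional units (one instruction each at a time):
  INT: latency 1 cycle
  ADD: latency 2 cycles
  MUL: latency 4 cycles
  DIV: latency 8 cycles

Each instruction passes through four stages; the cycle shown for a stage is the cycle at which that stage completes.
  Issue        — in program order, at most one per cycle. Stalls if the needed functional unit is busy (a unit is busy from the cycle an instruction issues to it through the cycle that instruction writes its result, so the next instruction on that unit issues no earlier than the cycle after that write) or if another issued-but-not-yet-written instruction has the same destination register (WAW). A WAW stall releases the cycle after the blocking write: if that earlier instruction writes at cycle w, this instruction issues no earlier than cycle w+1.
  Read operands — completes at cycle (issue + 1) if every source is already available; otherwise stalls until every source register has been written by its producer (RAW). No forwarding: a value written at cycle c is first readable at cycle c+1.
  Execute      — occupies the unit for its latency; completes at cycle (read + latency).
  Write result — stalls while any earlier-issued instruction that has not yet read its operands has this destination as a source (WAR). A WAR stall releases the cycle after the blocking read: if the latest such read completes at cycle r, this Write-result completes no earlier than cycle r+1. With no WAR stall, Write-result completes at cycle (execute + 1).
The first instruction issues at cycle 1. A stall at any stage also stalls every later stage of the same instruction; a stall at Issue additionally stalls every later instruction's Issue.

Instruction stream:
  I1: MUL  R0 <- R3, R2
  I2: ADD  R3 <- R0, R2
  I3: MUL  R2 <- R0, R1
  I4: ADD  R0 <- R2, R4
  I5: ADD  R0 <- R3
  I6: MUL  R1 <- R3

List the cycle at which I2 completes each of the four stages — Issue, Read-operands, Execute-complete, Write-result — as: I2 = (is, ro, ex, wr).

I2 = (2, 8, 10, 11)

I1 -> (1, 2, 6, 7)
I2 -> (2, 8, 10, 11)  // RAW R0: wait I1 write@7
I3 -> (8, 9, 13, 14)  // struct: MUL busy until I1 writes@7
I4 -> (12, 15, 17, 18)  // struct: ADD busy until I2 writes@11, RAW R2: wait I3 write@14
I5 -> (19, 20, 22, 23)  // struct: ADD busy until I4 writes@18
I6 -> (20, 21, 25, 26)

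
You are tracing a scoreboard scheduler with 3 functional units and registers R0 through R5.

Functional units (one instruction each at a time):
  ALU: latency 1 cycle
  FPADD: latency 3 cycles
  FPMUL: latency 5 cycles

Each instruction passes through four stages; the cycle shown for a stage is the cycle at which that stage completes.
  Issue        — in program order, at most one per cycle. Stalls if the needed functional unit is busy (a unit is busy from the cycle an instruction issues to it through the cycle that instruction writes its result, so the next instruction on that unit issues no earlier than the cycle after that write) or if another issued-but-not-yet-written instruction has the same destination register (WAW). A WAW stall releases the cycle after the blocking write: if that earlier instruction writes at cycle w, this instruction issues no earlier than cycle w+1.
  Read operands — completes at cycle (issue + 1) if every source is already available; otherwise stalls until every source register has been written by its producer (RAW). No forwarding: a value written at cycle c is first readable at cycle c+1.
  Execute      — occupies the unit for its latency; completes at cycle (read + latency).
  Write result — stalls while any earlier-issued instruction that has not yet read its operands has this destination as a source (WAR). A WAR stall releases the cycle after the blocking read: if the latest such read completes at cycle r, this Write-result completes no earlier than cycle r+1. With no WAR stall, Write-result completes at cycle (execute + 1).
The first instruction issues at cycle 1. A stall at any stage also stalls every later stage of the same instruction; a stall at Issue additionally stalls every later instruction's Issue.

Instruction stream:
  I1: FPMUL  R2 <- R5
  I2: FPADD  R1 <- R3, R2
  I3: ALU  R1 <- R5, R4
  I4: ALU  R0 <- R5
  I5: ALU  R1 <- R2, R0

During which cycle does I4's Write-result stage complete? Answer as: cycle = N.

t=1  I1→FPMUL
t=2  I1 RO | I2→FPADD
t=7  I1 EX
t=8  I1 WR R2
t=9  I2 RO
t=12  I2 EX
t=13  I2 WR R1
t=14  I3→ALU
t=15  I3 RO
t=16  I3 EX
t=17  I3 WR R1
t=18  I4→ALU
t=19  I4 RO
t=20  I4 EX
t=21  I4 WR R0
t=22  I5→ALU
t=23  I5 RO
t=24  I5 EX
t=25  I5 WR R1

cycle = 21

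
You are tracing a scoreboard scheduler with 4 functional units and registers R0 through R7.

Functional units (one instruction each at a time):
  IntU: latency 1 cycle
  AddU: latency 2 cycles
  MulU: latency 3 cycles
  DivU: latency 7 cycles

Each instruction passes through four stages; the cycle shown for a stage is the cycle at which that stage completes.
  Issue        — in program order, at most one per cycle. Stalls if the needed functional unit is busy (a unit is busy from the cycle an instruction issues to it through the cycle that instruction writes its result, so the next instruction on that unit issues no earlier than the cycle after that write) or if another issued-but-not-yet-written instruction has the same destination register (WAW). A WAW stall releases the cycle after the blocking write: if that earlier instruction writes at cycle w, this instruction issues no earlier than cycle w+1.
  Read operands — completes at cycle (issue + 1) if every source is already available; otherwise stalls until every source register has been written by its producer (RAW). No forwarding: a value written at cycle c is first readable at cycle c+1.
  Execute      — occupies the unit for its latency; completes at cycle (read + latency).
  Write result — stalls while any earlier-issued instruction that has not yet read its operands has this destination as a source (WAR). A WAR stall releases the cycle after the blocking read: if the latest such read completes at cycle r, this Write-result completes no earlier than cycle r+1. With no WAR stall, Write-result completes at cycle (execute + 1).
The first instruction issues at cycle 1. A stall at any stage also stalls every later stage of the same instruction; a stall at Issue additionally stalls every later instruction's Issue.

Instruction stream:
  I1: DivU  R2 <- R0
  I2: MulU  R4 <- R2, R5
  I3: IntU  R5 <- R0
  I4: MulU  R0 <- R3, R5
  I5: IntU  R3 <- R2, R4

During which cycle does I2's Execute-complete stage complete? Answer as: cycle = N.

cycle = 14

  I1 | 1 | 2 | 9 | 10
  I2 | 2 | 11 | 14 | 15   RAW R2: wait I1 write@10
  I3 | 3 | 4 | 5 | 12   WAR R5: wait I2 read@11
  I4 | 16 | 17 | 20 | 21   struct: MulU busy until I2 writes@15
  I5 | 17 | 18 | 19 | 20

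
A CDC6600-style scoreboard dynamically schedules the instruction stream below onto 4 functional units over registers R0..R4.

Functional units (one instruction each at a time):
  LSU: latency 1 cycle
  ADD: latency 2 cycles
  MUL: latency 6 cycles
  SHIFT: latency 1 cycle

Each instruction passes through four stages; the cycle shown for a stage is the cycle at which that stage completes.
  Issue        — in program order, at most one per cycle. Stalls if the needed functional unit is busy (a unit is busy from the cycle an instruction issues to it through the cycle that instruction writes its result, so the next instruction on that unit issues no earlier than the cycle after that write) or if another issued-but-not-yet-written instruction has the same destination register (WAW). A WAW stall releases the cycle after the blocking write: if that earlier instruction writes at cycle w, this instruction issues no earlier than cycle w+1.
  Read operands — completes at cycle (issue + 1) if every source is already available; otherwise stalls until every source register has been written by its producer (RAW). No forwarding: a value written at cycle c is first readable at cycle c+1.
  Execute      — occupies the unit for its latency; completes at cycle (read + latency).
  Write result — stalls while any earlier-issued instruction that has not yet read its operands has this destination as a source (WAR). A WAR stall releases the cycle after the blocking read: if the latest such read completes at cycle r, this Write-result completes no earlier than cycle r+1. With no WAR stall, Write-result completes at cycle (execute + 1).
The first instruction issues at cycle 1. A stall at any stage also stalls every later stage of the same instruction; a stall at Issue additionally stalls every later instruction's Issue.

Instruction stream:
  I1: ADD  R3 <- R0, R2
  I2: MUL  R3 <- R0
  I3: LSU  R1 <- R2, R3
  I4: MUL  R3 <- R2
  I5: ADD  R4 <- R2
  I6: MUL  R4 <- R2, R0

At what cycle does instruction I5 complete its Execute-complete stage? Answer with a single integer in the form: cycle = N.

t=1  I1 dispatched to ADD
t=2  I1 operands ready
t=4  I1 complete
t=5  R3←I1
t=6  I2 dispatched to MUL
t=7  I2 operands ready, I3 dispatched to LSU
t=13  I2 complete
t=14  R3←I2
t=15  I3 operands ready, I4 dispatched to MUL
t=16  I3 complete, I4 operands ready, I5 dispatched to ADD
t=17  R1←I3, I5 operands ready
t=19  I5 complete
t=20  R4←I5
t=22  I4 complete
t=23  R3←I4
t=24  I6 dispatched to MUL
t=25  I6 operands ready
t=31  I6 complete
t=32  R4←I6

cycle = 19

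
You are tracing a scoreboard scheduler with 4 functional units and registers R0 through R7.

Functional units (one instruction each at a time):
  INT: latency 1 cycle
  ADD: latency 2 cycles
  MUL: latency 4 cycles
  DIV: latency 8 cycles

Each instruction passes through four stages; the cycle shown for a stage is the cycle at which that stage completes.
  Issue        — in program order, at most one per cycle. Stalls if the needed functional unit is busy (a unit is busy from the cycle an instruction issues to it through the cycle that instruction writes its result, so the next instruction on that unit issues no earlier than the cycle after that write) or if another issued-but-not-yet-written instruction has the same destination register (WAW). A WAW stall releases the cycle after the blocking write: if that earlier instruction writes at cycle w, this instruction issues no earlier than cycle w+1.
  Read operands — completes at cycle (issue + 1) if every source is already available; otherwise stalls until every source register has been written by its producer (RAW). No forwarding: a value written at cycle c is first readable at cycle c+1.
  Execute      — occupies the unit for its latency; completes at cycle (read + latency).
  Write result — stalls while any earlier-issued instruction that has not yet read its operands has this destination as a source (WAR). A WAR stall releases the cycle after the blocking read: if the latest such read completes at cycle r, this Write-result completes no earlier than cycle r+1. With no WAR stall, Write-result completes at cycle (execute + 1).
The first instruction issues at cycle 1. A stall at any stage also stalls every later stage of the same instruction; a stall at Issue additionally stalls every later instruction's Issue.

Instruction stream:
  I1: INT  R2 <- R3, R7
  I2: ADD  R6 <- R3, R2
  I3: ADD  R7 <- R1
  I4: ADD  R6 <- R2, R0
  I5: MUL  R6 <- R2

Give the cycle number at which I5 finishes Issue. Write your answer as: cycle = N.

cycle = 19

I1: IS=1 RO=2 EX=3 WR=4
I2: IS=2 RO=5 EX=7 WR=8  [RAW R2: wait I1 write@4]
I3: IS=9 RO=10 EX=12 WR=13  [struct: ADD busy until I2 writes@8]
I4: IS=14 RO=15 EX=17 WR=18  [struct: ADD busy until I3 writes@13]
I5: IS=19 RO=20 EX=24 WR=25  [WAW R6: wait I4 write@18]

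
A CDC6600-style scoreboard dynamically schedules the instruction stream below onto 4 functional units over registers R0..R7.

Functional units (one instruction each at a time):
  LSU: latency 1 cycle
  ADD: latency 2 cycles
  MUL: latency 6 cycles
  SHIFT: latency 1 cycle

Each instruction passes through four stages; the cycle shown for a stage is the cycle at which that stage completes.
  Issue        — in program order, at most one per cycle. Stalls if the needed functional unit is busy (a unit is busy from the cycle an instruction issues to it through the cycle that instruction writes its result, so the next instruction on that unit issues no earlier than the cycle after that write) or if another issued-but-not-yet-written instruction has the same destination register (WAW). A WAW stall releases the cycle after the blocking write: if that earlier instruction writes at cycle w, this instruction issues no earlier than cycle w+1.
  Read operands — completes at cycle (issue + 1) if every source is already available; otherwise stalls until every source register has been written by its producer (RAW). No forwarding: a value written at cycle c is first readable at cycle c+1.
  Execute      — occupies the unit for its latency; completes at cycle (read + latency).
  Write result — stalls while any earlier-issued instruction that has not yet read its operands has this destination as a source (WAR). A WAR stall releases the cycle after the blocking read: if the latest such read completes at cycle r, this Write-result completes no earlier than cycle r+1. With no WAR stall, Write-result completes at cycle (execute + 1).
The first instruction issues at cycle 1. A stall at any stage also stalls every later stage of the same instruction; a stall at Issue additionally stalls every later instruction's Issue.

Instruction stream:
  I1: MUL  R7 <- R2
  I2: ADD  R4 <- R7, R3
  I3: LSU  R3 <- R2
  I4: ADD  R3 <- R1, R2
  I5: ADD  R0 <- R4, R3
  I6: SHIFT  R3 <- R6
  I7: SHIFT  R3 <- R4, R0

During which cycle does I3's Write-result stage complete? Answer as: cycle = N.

[1] I1 dispatched to MUL
[2] I1 operands ready · I2 dispatched to ADD
[3] I3 dispatched to LSU
[4] I3 operands ready
[5] I3 complete
[8] I1 complete
[9] R7←I1
[10] I2 operands ready
[11] R3←I3
[12] I2 complete
[13] R4←I2
[14] I4 dispatched to ADD
[15] I4 operands ready
[17] I4 complete
[18] R3←I4
[19] I5 dispatched to ADD
[20] I5 operands ready · I6 dispatched to SHIFT
[21] I6 operands ready
[22] I5 complete · I6 complete
[23] R0←I5 · R3←I6
[24] I7 dispatched to SHIFT
[25] I7 operands ready
[26] I7 complete
[27] R3←I7

cycle = 11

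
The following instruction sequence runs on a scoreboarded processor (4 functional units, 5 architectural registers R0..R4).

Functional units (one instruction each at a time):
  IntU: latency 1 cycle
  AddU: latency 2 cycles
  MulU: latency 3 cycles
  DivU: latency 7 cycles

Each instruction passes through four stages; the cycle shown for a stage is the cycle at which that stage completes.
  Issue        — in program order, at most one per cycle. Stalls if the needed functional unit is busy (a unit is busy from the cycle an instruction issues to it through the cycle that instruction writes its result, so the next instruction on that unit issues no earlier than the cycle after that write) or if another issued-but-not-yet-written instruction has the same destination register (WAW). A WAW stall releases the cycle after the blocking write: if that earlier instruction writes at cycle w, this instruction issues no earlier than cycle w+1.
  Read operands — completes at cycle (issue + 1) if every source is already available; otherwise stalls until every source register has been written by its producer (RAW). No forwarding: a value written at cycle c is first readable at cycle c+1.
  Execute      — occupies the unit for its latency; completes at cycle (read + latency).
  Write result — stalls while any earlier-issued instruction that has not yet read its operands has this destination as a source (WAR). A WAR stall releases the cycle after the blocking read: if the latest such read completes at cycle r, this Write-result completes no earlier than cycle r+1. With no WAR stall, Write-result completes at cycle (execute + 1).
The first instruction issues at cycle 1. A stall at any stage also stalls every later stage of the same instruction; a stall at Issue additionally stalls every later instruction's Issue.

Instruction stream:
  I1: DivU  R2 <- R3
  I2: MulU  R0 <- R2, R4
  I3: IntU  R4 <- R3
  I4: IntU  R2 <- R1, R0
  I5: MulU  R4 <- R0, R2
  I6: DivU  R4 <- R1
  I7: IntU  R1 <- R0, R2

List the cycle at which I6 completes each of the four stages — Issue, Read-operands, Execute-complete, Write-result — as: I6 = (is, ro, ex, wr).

t=1  I1→DivU
t=2  I1 RO; I2→MulU
t=3  I3→IntU
t=4  I3 RO
t=5  I3 EX
t=9  I1 EX
t=10  I1 WR R2
t=11  I2 RO
t=12  I3 WR R4
t=13  I4→IntU
t=14  I2 EX
t=15  I2 WR R0
t=16  I4 RO; I5→MulU
t=17  I4 EX
t=18  I4 WR R2
t=19  I5 RO
t=22  I5 EX
t=23  I5 WR R4
t=24  I6→DivU
t=25  I6 RO; I7→IntU
t=26  I7 RO
t=27  I7 EX
t=28  I7 WR R1
t=32  I6 EX
t=33  I6 WR R4

I6 = (24, 25, 32, 33)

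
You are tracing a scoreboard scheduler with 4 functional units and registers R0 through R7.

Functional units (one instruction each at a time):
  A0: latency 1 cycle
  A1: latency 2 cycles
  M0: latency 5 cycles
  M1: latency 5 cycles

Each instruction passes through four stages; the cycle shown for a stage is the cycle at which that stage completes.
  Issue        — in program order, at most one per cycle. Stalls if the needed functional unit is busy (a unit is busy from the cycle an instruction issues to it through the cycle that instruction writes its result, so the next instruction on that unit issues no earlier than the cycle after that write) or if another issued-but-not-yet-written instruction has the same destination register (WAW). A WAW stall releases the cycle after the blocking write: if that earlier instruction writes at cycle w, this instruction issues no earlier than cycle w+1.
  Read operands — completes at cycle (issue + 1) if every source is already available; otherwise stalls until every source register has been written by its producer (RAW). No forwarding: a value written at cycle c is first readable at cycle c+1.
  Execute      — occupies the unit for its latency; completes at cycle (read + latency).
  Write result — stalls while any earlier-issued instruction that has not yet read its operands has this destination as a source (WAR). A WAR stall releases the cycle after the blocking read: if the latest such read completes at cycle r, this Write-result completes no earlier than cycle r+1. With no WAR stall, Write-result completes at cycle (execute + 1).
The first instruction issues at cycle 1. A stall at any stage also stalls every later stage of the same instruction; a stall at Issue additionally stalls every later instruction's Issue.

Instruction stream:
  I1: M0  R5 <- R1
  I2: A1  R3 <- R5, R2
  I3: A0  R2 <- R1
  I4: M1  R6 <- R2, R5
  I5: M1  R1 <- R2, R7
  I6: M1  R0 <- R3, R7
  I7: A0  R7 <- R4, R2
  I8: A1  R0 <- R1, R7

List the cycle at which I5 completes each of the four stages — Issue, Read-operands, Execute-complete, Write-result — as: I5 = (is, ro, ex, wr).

I5 = (18, 19, 24, 25)

t=1  issue I1 (M0)
t=2  I1 read-ops · issue I2 (A1)
t=3  issue I3 (A0)
t=4  I3 read-ops · issue I4 (M1)
t=5  I3 finished on A0
t=7  I1 finished on M0
t=8  I1→R5
t=9  I2 read-ops
t=10  I3→R2
t=11  I2 finished on A1 · I4 read-ops
t=12  I2→R3
t=16  I4 finished on M1
t=17  I4→R6
t=18  issue I5 (M1)
t=19  I5 read-ops
t=24  I5 finished on M1
t=25  I5→R1
t=26  issue I6 (M1)
t=27  I6 read-ops · issue I7 (A0)
t=28  I7 read-ops
t=29  I7 finished on A0
t=30  I7→R7
t=32  I6 finished on M1
t=33  I6→R0
t=34  issue I8 (A1)
t=35  I8 read-ops
t=37  I8 finished on A1
t=38  I8→R0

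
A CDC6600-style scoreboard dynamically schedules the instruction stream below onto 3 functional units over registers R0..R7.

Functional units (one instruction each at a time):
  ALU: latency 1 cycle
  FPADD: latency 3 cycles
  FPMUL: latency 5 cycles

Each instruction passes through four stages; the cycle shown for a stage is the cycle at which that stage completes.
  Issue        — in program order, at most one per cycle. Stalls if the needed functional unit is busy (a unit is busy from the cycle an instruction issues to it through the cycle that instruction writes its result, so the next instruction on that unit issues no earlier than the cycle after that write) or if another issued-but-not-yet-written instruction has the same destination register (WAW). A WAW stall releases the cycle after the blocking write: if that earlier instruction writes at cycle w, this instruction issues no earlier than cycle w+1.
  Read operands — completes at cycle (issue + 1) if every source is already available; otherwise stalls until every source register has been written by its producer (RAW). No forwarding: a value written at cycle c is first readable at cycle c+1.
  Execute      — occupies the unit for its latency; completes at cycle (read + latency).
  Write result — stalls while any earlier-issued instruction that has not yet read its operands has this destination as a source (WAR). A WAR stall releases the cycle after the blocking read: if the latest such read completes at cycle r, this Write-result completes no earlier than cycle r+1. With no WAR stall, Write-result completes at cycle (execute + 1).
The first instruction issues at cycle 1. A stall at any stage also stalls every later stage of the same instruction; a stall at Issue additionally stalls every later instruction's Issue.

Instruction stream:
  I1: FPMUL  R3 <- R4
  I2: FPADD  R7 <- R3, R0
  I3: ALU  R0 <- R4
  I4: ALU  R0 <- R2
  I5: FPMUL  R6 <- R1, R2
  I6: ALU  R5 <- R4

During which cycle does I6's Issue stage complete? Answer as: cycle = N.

cycle = 15

I1 -> (1, 2, 7, 8)
I2 -> (2, 9, 12, 13)  // RAW R3: wait I1 write@8
I3 -> (3, 4, 5, 10)  // WAR R0: wait I2 read@9
I4 -> (11, 12, 13, 14)  // struct: ALU busy until I3 writes@10
I5 -> (12, 13, 18, 19)
I6 -> (15, 16, 17, 18)  // struct: ALU busy until I4 writes@14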